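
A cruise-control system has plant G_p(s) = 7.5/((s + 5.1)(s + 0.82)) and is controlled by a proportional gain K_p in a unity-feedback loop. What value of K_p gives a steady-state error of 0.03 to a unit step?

The loop is type 0, so e_ss(step) = 1/(1 + K_pos) with K_pos = K_p·G_p(0).
G_p(0) = 1.793. Require 1/(1 + K_p·1.793) = 0.03, so 1 + 1.793·K_p = 33.33.
K_p = (33.33 − 1)/1.793 = 18.

K_p = 18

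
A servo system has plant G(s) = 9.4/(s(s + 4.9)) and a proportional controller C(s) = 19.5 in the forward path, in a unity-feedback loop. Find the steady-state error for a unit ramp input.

The loop has one pole at the origin (type 1). Velocity error constant K_v = lim_{s→0} s·C(s)G(s) = 19.5·9.4/4.9 = 37.41.
Steady-state error to a unit ramp: e_ss = 1/K_v = 0.0267.

0.0267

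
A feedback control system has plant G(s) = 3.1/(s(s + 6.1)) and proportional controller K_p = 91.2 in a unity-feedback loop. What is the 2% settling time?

Closed-loop characteristic equation: s² + 6.1s + 282.7 = 0, so ω_n = 16.81 rad/s and ζ = 6.1/(2·16.81) = 0.1814.
2% settling time T_s ≈ 4/(ζω_n) = 4/3.05 = 1.31 s.

T_s ≈ 1.31 s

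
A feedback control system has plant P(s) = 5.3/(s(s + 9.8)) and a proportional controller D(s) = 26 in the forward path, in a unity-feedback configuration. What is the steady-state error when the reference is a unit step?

0

The open loop D(s)P(s) has a pole at the origin (type 1), so the static position error constant is infinite and e_ss = 1/(1+∞) = 0.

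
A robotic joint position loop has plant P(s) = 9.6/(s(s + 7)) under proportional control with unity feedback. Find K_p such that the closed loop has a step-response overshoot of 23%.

From %OS = 100·exp(−πζ/√(1−ζ²)) = 23%, ζ = −ln(0.23)/√(π²+ln²(0.23)) = 0.4237.
Characteristic equation s² + 7s + 9.6K_p = 0 gives ζ = 7/(2√(9.6K_p)).
Setting ζ = 0.4237: √(9.6K_p) = 7/(2·0.4237) = 8.26, so K_p = 68.22/9.6 = 7.11.

K_p = 7.11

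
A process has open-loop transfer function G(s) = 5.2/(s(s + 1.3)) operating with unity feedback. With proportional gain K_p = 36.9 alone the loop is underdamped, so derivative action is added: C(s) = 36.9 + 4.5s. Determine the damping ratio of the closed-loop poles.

ζ = 0.892

Forward path: (36.9 + 4.5s)·5.2/(s(s+1.3)). The closed-loop characteristic equation is s² + (1.3 + 5.2·4.5)s + 5.2·36.9 = 0.
That is s² + 24.7s + 191.9 = 0, so ω_n = 13.85 rad/s and ζ = 24.7/(2·13.85) = 0.8916.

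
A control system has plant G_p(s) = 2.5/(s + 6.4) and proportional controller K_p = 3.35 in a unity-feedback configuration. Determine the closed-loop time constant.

Closed-loop transfer function: T(s) = K_p·G_p(s)/(1 + K_p·G_p(s)) = 8.375/(s + 6.4 + 8.375) = 8.375/(s + 14.78).
Time constant τ = 1/14.78 = 0.0677 s.

τ = 0.0677 s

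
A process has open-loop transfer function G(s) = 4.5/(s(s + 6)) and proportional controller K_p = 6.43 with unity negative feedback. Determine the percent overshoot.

The closed-loop denominator s² + 6s + 28.93 gives ω_n = √28.93 = 5.379 and ζ = 6/(2ω_n) = 0.5577.
%OS = 100·exp(−πζ/√(1−ζ²)) = 100·exp(−π·0.5577/√0.689) = 12.1%.

12.1%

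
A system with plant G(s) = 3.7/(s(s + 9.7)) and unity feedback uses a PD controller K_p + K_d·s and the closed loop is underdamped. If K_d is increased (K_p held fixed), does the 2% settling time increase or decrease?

Characteristic equation s² + (9.7 + 3.7K_d)s + 3.7K_p = 0: raising K_d increases ζω_n = (9.7+3.7K_d)/2 while the loop stays underdamped, so T_s ≈ 4/(ζω_n) decreases.

decrease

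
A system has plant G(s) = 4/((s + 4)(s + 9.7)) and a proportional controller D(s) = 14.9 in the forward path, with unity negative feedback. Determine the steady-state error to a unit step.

0.394

The loop is type 0. Static position error constant K_pos = D(0)·G(0) = 14.9·0.1031 = 1.536.
Steady-state error to a unit step: e_ss = 1/(1+K_pos) = 1/2.536 = 0.394.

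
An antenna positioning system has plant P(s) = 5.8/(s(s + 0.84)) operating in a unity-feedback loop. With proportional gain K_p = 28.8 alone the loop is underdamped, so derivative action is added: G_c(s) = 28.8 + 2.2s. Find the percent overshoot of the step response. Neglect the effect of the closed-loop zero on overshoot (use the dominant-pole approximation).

14.3%

Forward path: (28.8 + 2.2s)·5.8/(s(s+0.84)). The closed-loop characteristic equation is s² + (0.84 + 5.8·2.2)s + 5.8·28.8 = 0.
That is s² + 13.6s + 167 = 0, so ω_n = 12.92 rad/s and ζ = 13.6/(2·12.92) = 0.5261.
%OS = 100·exp(−πζ/√(1−ζ²)) = 14.3%.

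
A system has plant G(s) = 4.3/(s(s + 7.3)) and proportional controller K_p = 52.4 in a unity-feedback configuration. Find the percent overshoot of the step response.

45.5%

Closed-loop characteristic equation: s² + 7.3s + 225.3 = 0, so ω_n = 15.01 rad/s and ζ = 7.3/(2·15.01) = 0.2432.
%OS = 100·exp(−πζ/√(1−ζ²)) = 100·exp(−π·0.2432/√0.9409) = 45.5%.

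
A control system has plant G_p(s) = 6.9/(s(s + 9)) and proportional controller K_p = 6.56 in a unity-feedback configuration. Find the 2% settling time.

The closed-loop denominator s² + 9s + 45.26 gives ω_n = √45.26 = 6.728 and ζ = 9/(2ω_n) = 0.6689.
2% settling time T_s ≈ 4/(ζω_n) = 4/4.5 = 0.889 s.

T_s ≈ 0.889 s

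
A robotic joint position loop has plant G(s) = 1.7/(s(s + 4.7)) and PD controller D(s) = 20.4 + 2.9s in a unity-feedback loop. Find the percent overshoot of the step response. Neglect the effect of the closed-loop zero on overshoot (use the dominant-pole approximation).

Forward path: (20.4 + 2.9s)·1.7/(s(s+4.7)). The closed-loop characteristic equation is s² + (4.7 + 1.7·2.9)s + 1.7·20.4 = 0.
That is s² + 9.63s + 34.68 = 0, so ω_n = 5.889 rad/s and ζ = 9.63/(2·5.889) = 0.8176.
%OS = 100·exp(−πζ/√(1−ζ²)) = 1.15%.

1.15%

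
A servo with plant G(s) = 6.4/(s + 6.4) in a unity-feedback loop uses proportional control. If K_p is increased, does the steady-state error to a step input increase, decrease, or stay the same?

e_ss = 1/(1 + K_p·G(0)); a larger K_p raises the denominator, so e_ss decreases.

decrease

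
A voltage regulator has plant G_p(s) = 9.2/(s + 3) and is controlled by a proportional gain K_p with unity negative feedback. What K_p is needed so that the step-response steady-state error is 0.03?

The loop is type 0, so e_ss(step) = 1/(1 + K_pos) with K_pos = K_p·G_p(0).
G_p(0) = 3.067. Require 1/(1 + K_p·3.067) = 0.03, so 1 + 3.067·K_p = 33.33.
K_p = (33.33 − 1)/3.067 = 10.5.

K_p = 10.5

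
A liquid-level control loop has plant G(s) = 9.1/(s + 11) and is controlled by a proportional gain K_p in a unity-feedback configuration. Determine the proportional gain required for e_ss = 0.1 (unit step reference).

The loop is type 0, so e_ss(step) = 1/(1 + K_pos) with K_pos = K_p·G(0).
G(0) = 0.8273. Require 1/(1 + K_p·0.8273) = 0.1, so 1 + 0.8273·K_p = 10.
K_p = (10 − 1)/0.8273 = 10.9.

K_p = 10.9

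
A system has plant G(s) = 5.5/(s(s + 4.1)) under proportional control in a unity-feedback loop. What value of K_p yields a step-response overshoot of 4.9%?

K_p = 1.59

From %OS = 100·exp(−πζ/√(1−ζ²)) = 4.9%, ζ = −ln(0.049)/√(π²+ln²(0.049)) = 0.6925.
Characteristic equation s² + 4.1s + 5.5K_p = 0 gives ζ = 4.1/(2√(5.5K_p)).
Setting ζ = 0.6925: √(5.5K_p) = 4.1/(2·0.6925) = 2.96, so K_p = 8.762/5.5 = 1.59.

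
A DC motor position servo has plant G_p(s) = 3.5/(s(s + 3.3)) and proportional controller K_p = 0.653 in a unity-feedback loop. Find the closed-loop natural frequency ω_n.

ω_n = 1.51 rad/s

With unity feedback the closed-loop characteristic equation is s² + 3.3s + 0.653·3.5 = s² + 3.3s + 2.285 = 0.
Matching s² + 2ζω_n s + ω_n²: ω_n = √2.285 = 1.512 rad/s and 2ζω_n = 3.3, so ζ = 3.3/(2·1.512) = 1.09.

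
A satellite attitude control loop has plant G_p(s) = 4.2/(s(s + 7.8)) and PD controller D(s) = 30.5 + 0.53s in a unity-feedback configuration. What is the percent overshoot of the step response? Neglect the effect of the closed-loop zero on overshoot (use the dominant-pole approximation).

Forward path: (30.5 + 0.53s)·4.2/(s(s+7.8)). The closed-loop characteristic equation is s² + (7.8 + 4.2·0.53)s + 4.2·30.5 = 0.
That is s² + 10.03s + 128.1 = 0, so ω_n = 11.32 rad/s and ζ = 10.03/(2·11.32) = 0.4429.
%OS = 100·exp(−πζ/√(1−ζ²)) = 21.2%.

21.2%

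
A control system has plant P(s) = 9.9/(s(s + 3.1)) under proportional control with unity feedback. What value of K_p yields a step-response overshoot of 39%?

K_p = 2.94

From %OS = 100·exp(−πζ/√(1−ζ²)) = 39%, ζ = −ln(0.39)/√(π²+ln²(0.39)) = 0.2871.
Characteristic equation s² + 3.1s + 9.9K_p = 0 gives ζ = 3.1/(2√(9.9K_p)).
Setting ζ = 0.2871: √(9.9K_p) = 3.1/(2·0.2871) = 5.399, so K_p = 29.15/9.9 = 2.94.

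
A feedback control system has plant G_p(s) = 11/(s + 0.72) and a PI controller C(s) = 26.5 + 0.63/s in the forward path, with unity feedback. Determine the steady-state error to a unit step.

The open loop C(s)G_p(s) has a pole at the origin (type 1), so the static position error constant is infinite and e_ss = 1/(1+∞) = 0.

0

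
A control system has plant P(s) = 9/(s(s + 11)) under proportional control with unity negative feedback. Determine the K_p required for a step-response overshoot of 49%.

From %OS = 100·exp(−πζ/√(1−ζ²)) = 49%, ζ = −ln(0.49)/√(π²+ln²(0.49)) = 0.2214.
Characteristic equation s² + 11s + 9K_p = 0 gives ζ = 11/(2√(9K_p)).
Setting ζ = 0.2214: √(9K_p) = 11/(2·0.2214) = 24.84, so K_p = 617/9 = 68.6.

K_p = 68.6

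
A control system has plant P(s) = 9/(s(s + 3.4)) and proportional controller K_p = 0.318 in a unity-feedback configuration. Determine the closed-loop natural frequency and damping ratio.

ω_n = 1.69 rad/s, ζ = 1

With unity feedback the closed-loop characteristic equation is s² + 3.4s + 0.318·9 = s² + 3.4s + 2.862 = 0.
Matching s² + 2ζω_n s + ω_n²: ω_n = √2.862 = 1.692 rad/s and 2ζω_n = 3.4, so ζ = 3.4/(2·1.692) = 1.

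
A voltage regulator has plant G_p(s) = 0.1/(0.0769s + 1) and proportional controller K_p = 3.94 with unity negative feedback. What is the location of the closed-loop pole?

Closed loop: T(s) = K_p·G_p/(1+K_p·G_p) = 0.394/(0.0769s + 1 + 0.394), with pole at s = −(1 + 0.394)/0.0769 = −18.13.

s = -18.13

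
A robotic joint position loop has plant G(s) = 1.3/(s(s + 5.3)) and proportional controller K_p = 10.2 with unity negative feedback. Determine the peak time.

T_p = 1.26 s

From 1 + K_pG(s) = 0: s² + 5.3s + 13.26 = 0 ⇒ ω_n = 3.641, ζ = 0.7277.
Damped frequency ω_d = ω_n√(1−ζ²) = 2.497 rad/s, so peak time T_p = π/ω_d = 1.26 s.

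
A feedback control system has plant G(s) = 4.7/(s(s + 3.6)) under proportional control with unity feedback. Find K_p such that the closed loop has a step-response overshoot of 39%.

From %OS = 100·exp(−πζ/√(1−ζ²)) = 39%, ζ = −ln(0.39)/√(π²+ln²(0.39)) = 0.2871.
Characteristic equation s² + 3.6s + 4.7K_p = 0 gives ζ = 3.6/(2√(4.7K_p)).
Setting ζ = 0.2871: √(4.7K_p) = 3.6/(2·0.2871) = 6.269, so K_p = 39.31/4.7 = 8.36.

K_p = 8.36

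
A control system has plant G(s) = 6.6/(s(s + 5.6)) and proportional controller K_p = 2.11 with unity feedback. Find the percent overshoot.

The closed-loop denominator s² + 5.6s + 13.93 gives ω_n = √13.93 = 3.732 and ζ = 5.6/(2ω_n) = 0.7503.
%OS = 100·exp(−πζ/√(1−ζ²)) = 100·exp(−π·0.7503/√0.437) = 2.83%.

2.83%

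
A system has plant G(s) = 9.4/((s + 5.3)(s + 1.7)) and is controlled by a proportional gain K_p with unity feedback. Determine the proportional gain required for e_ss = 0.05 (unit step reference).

K_p = 18.2

Steady-state error for a unit step on this type-0 loop is 1/(1 + K_p·G(0)).
G(0) = 1.043. Require 1/(1 + K_p·1.043) = 0.05, so 1 + 1.043·K_p = 20.
K_p = (20 − 1)/1.043 = 18.2.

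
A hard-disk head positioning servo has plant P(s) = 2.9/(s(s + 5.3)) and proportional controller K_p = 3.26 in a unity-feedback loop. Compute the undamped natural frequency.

With unity feedback the closed-loop characteristic equation is s² + 5.3s + 3.26·2.9 = s² + 5.3s + 9.454 = 0.
Matching s² + 2ζω_n s + ω_n²: ω_n = √9.454 = 3.075 rad/s and 2ζω_n = 5.3, so ζ = 5.3/(2·3.075) = 0.862.

ω_n = 3.07 rad/s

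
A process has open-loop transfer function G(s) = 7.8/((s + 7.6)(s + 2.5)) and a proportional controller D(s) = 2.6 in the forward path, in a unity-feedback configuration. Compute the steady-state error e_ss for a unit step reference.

The loop is type 0. Static position error constant K_pos = D(0)·G(0) = 2.6·0.4105 = 1.067.
Steady-state error to a unit step: e_ss = 1/(1+K_pos) = 1/2.067 = 0.484.

0.484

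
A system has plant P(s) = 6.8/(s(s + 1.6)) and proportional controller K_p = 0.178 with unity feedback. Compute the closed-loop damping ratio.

The closed-loop denominator is s(s+1.6) + 0.178·6.8 = s² + 1.6s + 1.21.
So ω_n² = 1.21 ⇒ ω_n = 1.1 rad/s, and ζ = 1.6/(2ω_n) = 0.727.

ζ = 0.727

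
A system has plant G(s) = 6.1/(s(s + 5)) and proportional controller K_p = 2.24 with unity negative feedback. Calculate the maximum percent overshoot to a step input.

The closed-loop denominator s² + 5s + 13.66 gives ω_n = √13.66 = 3.696 and ζ = 5/(2ω_n) = 0.6763.
%OS = 100·exp(−πζ/√(1−ζ²)) = 100·exp(−π·0.6763/√0.5426) = 5.59%.

5.59%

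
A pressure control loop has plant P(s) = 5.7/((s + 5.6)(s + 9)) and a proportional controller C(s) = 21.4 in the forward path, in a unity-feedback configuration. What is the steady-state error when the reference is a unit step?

The loop is type 0. Static position error constant K_pos = C(0)·P(0) = 21.4·0.1131 = 2.42.
Steady-state error to a unit step: e_ss = 1/(1+K_pos) = 1/3.42 = 0.292.

0.292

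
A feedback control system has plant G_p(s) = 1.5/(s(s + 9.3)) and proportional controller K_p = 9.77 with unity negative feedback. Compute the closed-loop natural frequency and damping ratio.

ω_n = 3.83 rad/s, ζ = 1.21

1 + K_p·G_p(s) = 0 gives s² + 9.3s + 14.65 = 0.
So ω_n² = 14.65 ⇒ ω_n = 3.828 rad/s, and ζ = 9.3/(2ω_n) = 1.21.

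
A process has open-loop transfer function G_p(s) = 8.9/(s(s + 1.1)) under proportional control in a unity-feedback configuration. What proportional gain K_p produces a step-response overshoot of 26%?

From %OS = 100·exp(−πζ/√(1−ζ²)) = 26%, ζ = −ln(0.26)/√(π²+ln²(0.26)) = 0.3941.
Characteristic equation s² + 1.1s + 8.9K_p = 0 gives ζ = 1.1/(2√(8.9K_p)).
Setting ζ = 0.3941: √(8.9K_p) = 1.1/(2·0.3941) = 1.396, so K_p = 1.948/8.9 = 0.219.

K_p = 0.219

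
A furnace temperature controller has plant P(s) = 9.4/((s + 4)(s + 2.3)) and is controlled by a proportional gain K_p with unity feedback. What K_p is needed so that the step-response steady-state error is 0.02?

Steady-state error for a unit step on this type-0 loop is 1/(1 + K_p·P(0)).
P(0) = 1.022. Require 1/(1 + K_p·1.022) = 0.02, so 1 + 1.022·K_p = 50.
K_p = (50 − 1)/1.022 = 48.

K_p = 48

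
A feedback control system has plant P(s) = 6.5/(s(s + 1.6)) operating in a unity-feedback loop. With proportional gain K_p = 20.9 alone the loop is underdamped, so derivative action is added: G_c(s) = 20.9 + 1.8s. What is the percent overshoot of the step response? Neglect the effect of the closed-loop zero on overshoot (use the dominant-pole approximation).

11.3%

Forward path: (20.9 + 1.8s)·6.5/(s(s+1.6)). The closed-loop characteristic equation is s² + (1.6 + 6.5·1.8)s + 6.5·20.9 = 0.
That is s² + 13.3s + 135.8 = 0, so ω_n = 11.66 rad/s and ζ = 13.3/(2·11.66) = 0.5705.
%OS = 100·exp(−πζ/√(1−ζ²)) = 11.3%.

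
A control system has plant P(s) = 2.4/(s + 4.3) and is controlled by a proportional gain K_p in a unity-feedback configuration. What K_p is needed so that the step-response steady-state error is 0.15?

Steady-state error for a unit step on this type-0 loop is 1/(1 + K_p·P(0)).
P(0) = 0.5581. Require 1/(1 + K_p·0.5581) = 0.15, so 1 + 0.5581·K_p = 6.667.
K_p = (6.667 − 1)/0.5581 = 10.2.

K_p = 10.2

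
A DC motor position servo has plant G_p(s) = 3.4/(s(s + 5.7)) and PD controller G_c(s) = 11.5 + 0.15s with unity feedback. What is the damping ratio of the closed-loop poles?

ζ = 0.497

Forward path: (11.5 + 0.15s)·3.4/(s(s+5.7)). The closed-loop characteristic equation is s² + (5.7 + 3.4·0.15)s + 3.4·11.5 = 0.
That is s² + 6.21s + 39.1 = 0, so ω_n = 6.253 rad/s and ζ = 6.21/(2·6.253) = 0.4966.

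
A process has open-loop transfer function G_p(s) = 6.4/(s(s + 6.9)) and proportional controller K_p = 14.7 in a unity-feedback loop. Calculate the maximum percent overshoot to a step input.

30.3%

Closed-loop characteristic equation: s² + 6.9s + 94.08 = 0, so ω_n = 9.699 rad/s and ζ = 6.9/(2·9.699) = 0.3557.
%OS = 100·exp(−πζ/√(1−ζ²)) = 100·exp(−π·0.3557/√0.8735) = 30.3%.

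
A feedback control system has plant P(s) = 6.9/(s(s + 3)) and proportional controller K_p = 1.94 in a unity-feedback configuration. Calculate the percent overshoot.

24.4%

Closed-loop characteristic equation: s² + 3s + 13.39 = 0, so ω_n = 3.659 rad/s and ζ = 3/(2·3.659) = 0.41.
%OS = 100·exp(−πζ/√(1−ζ²)) = 100·exp(−π·0.41/√0.8319) = 24.4%.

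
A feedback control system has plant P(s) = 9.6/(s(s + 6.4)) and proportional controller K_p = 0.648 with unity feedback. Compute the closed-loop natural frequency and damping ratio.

ω_n = 2.49 rad/s, ζ = 1.28

With unity feedback the closed-loop characteristic equation is s² + 6.4s + 0.648·9.6 = s² + 6.4s + 6.221 = 0.
So ω_n² = 6.221 ⇒ ω_n = 2.494 rad/s, and ζ = 6.4/(2ω_n) = 1.28.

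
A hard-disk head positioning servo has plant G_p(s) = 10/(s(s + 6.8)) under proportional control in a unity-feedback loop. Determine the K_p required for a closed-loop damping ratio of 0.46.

K_p = 5.46

Closed-loop characteristic equation: s² + 6.8s + K_p·10 = 0.
So ω_n = √(10K_p) and 2ζω_n = 6.8, giving ζ = 6.8/(2√(10K_p)).
Setting ζ = 0.46: √(10K_p) = 6.8/(2·0.46) = 7.391, so K_p = 54.63/10 = 5.46.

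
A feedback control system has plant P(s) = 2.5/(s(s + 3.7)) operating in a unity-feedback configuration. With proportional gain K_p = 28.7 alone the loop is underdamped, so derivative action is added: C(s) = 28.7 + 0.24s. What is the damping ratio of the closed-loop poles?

ζ = 0.254

Forward path: (28.7 + 0.24s)·2.5/(s(s+3.7)). The closed-loop characteristic equation is s² + (3.7 + 2.5·0.24)s + 2.5·28.7 = 0.
That is s² + 4.3s + 71.75 = 0, so ω_n = 8.471 rad/s and ζ = 4.3/(2·8.471) = 0.2538.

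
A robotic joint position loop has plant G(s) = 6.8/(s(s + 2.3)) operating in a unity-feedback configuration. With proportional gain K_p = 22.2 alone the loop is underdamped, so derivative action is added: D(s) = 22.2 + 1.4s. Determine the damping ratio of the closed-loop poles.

ζ = 0.481

Forward path: (22.2 + 1.4s)·6.8/(s(s+2.3)). The closed-loop characteristic equation is s² + (2.3 + 6.8·1.4)s + 6.8·22.2 = 0.
That is s² + 11.82s + 151 = 0, so ω_n = 12.29 rad/s and ζ = 11.82/(2·12.29) = 0.481.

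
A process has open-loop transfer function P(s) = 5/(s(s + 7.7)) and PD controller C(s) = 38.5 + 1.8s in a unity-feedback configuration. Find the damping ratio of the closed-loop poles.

Forward path: (38.5 + 1.8s)·5/(s(s+7.7)). The closed-loop characteristic equation is s² + (7.7 + 5·1.8)s + 5·38.5 = 0.
That is s² + 16.7s + 192.5 = 0, so ω_n = 13.87 rad/s and ζ = 16.7/(2·13.87) = 0.6018.

ζ = 0.602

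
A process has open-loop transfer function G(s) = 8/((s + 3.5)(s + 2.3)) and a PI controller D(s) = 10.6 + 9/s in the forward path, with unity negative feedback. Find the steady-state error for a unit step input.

The open loop D(s)G(s) has a pole at the origin (type 1), so the static position error constant is infinite and e_ss = 1/(1+∞) = 0.

0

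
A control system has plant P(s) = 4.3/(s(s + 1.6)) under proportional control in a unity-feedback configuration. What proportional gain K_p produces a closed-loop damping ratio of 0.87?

Closed-loop characteristic equation: s² + 1.6s + K_p·4.3 = 0.
So ω_n = √(4.3K_p) and 2ζω_n = 1.6, giving ζ = 1.6/(2√(4.3K_p)).
Setting ζ = 0.87: √(4.3K_p) = 1.6/(2·0.87) = 0.9195, so K_p = 0.8456/4.3 = 0.197.

K_p = 0.197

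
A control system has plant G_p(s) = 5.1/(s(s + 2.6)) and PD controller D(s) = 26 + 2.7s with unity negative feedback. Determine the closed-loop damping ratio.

ζ = 0.711

Forward path: (26 + 2.7s)·5.1/(s(s+2.6)). The closed-loop characteristic equation is s² + (2.6 + 5.1·2.7)s + 5.1·26 = 0.
That is s² + 16.37s + 132.6 = 0, so ω_n = 11.52 rad/s and ζ = 16.37/(2·11.52) = 0.7108.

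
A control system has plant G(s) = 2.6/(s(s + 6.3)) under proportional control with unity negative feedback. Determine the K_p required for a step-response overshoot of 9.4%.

From %OS = 100·exp(−πζ/√(1−ζ²)) = 9.4%, ζ = −ln(0.094)/√(π²+ln²(0.094)) = 0.6013.
Characteristic equation s² + 6.3s + 2.6K_p = 0 gives ζ = 6.3/(2√(2.6K_p)).
Setting ζ = 0.6013: √(2.6K_p) = 6.3/(2·0.6013) = 5.238, so K_p = 27.44/2.6 = 10.6.

K_p = 10.6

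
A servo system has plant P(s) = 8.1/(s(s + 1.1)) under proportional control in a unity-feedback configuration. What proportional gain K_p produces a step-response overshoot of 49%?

From %OS = 100·exp(−πζ/√(1−ζ²)) = 49%, ζ = −ln(0.49)/√(π²+ln²(0.49)) = 0.2214.
Characteristic equation s² + 1.1s + 8.1K_p = 0 gives ζ = 1.1/(2√(8.1K_p)).
Setting ζ = 0.2214: √(8.1K_p) = 1.1/(2·0.2214) = 2.484, so K_p = 6.17/8.1 = 0.762.

K_p = 0.762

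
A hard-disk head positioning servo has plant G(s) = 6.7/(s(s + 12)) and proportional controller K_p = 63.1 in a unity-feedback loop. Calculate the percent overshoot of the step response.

38.3%

The closed-loop denominator s² + 12s + 422.8 gives ω_n = √422.8 = 20.56 and ζ = 12/(2ω_n) = 0.2918.
%OS = 100·exp(−πζ/√(1−ζ²)) = 100·exp(−π·0.2918/√0.9148) = 38.3%.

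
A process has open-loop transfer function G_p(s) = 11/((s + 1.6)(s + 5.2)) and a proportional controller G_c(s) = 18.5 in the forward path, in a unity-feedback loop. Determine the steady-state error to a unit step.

The loop is type 0. Static position error constant K_pos = G_c(0)·G_p(0) = 18.5·1.322 = 24.46.
Steady-state error to a unit step: e_ss = 1/(1+K_pos) = 1/25.46 = 0.0393.

0.0393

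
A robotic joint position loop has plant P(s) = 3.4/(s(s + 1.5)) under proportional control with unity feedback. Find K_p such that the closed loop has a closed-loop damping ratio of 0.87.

K_p = 0.219

Closed-loop characteristic equation: s² + 1.5s + K_p·3.4 = 0.
So ω_n = √(3.4K_p) and 2ζω_n = 1.5, giving ζ = 1.5/(2√(3.4K_p)).
Setting ζ = 0.87: √(3.4K_p) = 1.5/(2·0.87) = 0.8621, so K_p = 0.7432/3.4 = 0.219.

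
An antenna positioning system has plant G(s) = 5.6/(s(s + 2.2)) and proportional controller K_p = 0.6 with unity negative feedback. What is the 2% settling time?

The closed-loop denominator s² + 2.2s + 3.36 gives ω_n = √3.36 = 1.833 and ζ = 2.2/(2ω_n) = 0.6001.
2% settling time T_s ≈ 4/(ζω_n) = 4/1.1 = 3.64 s.

T_s ≈ 3.64 s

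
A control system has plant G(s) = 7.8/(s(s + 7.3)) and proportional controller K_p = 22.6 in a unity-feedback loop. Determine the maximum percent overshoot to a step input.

40.7%

From 1 + K_pG(s) = 0: s² + 7.3s + 176.3 = 0 ⇒ ω_n = 13.28, ζ = 0.2749.
%OS = 100·exp(−πζ/√(1−ζ²)) = 100·exp(−π·0.2749/√0.9244) = 40.7%.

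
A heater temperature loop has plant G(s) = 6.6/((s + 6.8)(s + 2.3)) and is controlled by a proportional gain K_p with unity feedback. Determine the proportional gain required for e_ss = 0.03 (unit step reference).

K_p = 76.6

For a type-0 loop with proportional control, e_ss = 1/(1 + K_p·G(0)).
G(0) = 0.422. Require 1/(1 + K_p·0.422) = 0.03, so 1 + 0.422·K_p = 33.33.
K_p = (33.33 − 1)/0.422 = 76.6.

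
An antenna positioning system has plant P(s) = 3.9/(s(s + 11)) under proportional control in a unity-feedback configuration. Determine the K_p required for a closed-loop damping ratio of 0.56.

K_p = 24.7

Closed-loop characteristic equation: s² + 11s + K_p·3.9 = 0.
So ω_n = √(3.9K_p) and 2ζω_n = 11, giving ζ = 11/(2√(3.9K_p)).
Setting ζ = 0.56: √(3.9K_p) = 11/(2·0.56) = 9.821, so K_p = 96.46/3.9 = 24.7.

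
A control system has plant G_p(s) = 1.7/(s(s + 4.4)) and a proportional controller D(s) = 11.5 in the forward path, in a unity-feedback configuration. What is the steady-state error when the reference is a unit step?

0

The open loop D(s)G_p(s) has a pole at the origin (type 1), so the static position error constant is infinite and e_ss = 1/(1+∞) = 0.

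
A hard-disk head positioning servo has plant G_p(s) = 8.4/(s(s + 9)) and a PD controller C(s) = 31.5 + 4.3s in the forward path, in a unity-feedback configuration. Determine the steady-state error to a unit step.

0

The open loop C(s)G_p(s) has a pole at the origin (type 1), so the static position error constant is infinite and e_ss = 1/(1+∞) = 0.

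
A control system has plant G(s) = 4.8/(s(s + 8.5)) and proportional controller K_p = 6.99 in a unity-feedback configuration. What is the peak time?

T_p = 0.798 s

Closed-loop characteristic equation: s² + 8.5s + 33.55 = 0, so ω_n = 5.792 rad/s and ζ = 8.5/(2·5.792) = 0.7337.
Damped frequency ω_d = ω_n√(1−ζ²) = 3.936 rad/s, so peak time T_p = π/ω_d = 0.798 s.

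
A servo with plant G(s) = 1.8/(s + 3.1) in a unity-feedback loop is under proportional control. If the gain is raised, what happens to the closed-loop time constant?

decrease

Closed-loop pole is at s = −(3.1+K_p·1.8); larger K_p moves it further left, so τ = 1/(3.1+K_p·1.8) decreases.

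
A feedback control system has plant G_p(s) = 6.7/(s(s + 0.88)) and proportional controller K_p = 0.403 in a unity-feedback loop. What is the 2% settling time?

From 1 + K_pG_p(s) = 0: s² + 0.88s + 2.7 = 0 ⇒ ω_n = 1.643, ζ = 0.2678.
2% settling time T_s ≈ 4/(ζω_n) = 4/0.44 = 9.09 s.

T_s ≈ 9.09 s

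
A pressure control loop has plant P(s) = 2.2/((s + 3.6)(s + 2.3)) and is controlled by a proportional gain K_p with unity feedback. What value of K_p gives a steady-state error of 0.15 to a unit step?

K_p = 21.3

Steady-state error for a unit step on this type-0 loop is 1/(1 + K_p·P(0)).
P(0) = 0.2657. Require 1/(1 + K_p·0.2657) = 0.15, so 1 + 0.2657·K_p = 6.667.
K_p = (6.667 − 1)/0.2657 = 21.3.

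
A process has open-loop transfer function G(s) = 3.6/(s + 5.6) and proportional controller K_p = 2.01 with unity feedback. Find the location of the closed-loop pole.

Closed-loop transfer function: T(s) = K_p·G(s)/(1 + K_p·G(s)) = 7.236/(s + 5.6 + 7.236) = 7.236/(s + 12.84).
The closed-loop pole is at s = −12.84.

s = -12.84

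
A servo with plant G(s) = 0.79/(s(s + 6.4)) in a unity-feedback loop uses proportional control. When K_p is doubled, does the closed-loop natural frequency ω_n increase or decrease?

increase

ω_n = √(0.79·K_p), which grows with K_p.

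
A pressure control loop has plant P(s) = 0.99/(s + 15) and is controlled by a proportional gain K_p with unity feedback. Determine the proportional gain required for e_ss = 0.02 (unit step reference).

For a type-0 loop with proportional control, e_ss = 1/(1 + K_p·P(0)).
P(0) = 0.066. Require 1/(1 + K_p·0.066) = 0.02, so 1 + 0.066·K_p = 50.
K_p = (50 − 1)/0.066 = 742.

K_p = 742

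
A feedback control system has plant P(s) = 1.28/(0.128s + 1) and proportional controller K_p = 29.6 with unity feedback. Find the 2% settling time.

T_s ≈ 0.0132 s

Closed loop: T(s) = K_p·P/(1+K_p·P) = 37.89/(0.128s + 1 + 37.89), with pole at s = −(1 + 37.89)/0.128 = −303.8.
τ = 1/303.8 = 0.003292 s, so 2% settling time ≈ 4τ = 0.0132 s.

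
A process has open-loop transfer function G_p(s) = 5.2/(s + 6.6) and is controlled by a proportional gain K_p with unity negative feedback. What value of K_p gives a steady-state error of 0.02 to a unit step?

The loop is type 0, so e_ss(step) = 1/(1 + K_pos) with K_pos = K_p·G_p(0).
G_p(0) = 0.7879. Require 1/(1 + K_p·0.7879) = 0.02, so 1 + 0.7879·K_p = 50.
K_p = (50 − 1)/0.7879 = 62.2.

K_p = 62.2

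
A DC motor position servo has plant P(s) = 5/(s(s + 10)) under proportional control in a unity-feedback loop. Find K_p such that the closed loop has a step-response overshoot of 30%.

From %OS = 100·exp(−πζ/√(1−ζ²)) = 30%, ζ = −ln(0.3)/√(π²+ln²(0.3)) = 0.3579.
Characteristic equation s² + 10s + 5K_p = 0 gives ζ = 10/(2√(5K_p)).
Setting ζ = 0.3579: √(5K_p) = 10/(2·0.3579) = 13.97, so K_p = 195.2/5 = 39.

K_p = 39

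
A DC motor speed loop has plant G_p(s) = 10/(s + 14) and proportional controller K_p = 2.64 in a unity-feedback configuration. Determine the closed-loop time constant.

τ = 0.0248 s

Closed-loop transfer function: T(s) = K_p·G_p(s)/(1 + K_p·G_p(s)) = 26.4/(s + 14 + 26.4) = 26.4/(s + 40.4).
Time constant τ = 1/40.4 = 0.0248 s.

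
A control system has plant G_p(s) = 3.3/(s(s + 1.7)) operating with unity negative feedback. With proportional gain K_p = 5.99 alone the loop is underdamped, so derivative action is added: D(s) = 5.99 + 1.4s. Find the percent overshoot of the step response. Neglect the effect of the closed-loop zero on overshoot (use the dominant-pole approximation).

Forward path: (5.99 + 1.4s)·3.3/(s(s+1.7)). The closed-loop characteristic equation is s² + (1.7 + 3.3·1.4)s + 3.3·5.99 = 0.
That is s² + 6.32s + 19.77 = 0, so ω_n = 4.446 rad/s and ζ = 6.32/(2·4.446) = 0.7107.
%OS = 100·exp(−πζ/√(1−ζ²)) = 4.18%.

4.18%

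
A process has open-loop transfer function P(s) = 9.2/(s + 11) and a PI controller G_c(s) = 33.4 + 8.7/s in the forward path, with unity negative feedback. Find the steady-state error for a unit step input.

The open loop G_c(s)P(s) has a pole at the origin (type 1), so the static position error constant is infinite and e_ss = 1/(1+∞) = 0.

0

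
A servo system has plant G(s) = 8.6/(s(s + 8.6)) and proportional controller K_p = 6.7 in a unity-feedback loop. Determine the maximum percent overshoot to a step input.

From 1 + K_pG(s) = 0: s² + 8.6s + 57.62 = 0 ⇒ ω_n = 7.591, ζ = 0.5665.
%OS = 100·exp(−πζ/√(1−ζ²)) = 100·exp(−π·0.5665/√0.6791) = 11.5%.

11.5%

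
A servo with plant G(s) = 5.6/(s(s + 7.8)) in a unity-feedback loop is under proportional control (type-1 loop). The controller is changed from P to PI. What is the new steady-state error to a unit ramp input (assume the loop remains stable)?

The integrator raises the loop to type 2, so K_v → ∞ and e_ss to a ramp is zero.

0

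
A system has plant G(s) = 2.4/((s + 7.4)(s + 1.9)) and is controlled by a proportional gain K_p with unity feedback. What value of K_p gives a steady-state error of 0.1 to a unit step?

Steady-state error for a unit step on this type-0 loop is 1/(1 + K_p·G(0)).
G(0) = 0.1707. Require 1/(1 + K_p·0.1707) = 0.1, so 1 + 0.1707·K_p = 10.
K_p = (10 − 1)/0.1707 = 52.7.

K_p = 52.7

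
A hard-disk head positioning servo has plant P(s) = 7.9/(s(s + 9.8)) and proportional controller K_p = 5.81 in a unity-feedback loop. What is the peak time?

From 1 + K_pP(s) = 0: s² + 9.8s + 45.9 = 0 ⇒ ω_n = 6.775, ζ = 0.7233.
Damped frequency ω_d = ω_n√(1−ζ²) = 4.679 rad/s, so peak time T_p = π/ω_d = 0.671 s.

T_p = 0.671 s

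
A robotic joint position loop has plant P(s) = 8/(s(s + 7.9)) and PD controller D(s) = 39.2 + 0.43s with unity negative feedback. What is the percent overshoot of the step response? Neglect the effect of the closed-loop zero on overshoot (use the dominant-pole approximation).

34.6%

Forward path: (39.2 + 0.43s)·8/(s(s+7.9)). The closed-loop characteristic equation is s² + (7.9 + 8·0.43)s + 8·39.2 = 0.
That is s² + 11.34s + 313.6 = 0, so ω_n = 17.71 rad/s and ζ = 11.34/(2·17.71) = 0.3202.
%OS = 100·exp(−πζ/√(1−ζ²)) = 34.6%.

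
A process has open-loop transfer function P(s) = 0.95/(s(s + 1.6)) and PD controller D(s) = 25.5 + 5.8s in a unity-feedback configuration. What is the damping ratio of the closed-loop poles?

ζ = 0.722

Forward path: (25.5 + 5.8s)·0.95/(s(s+1.6)). The closed-loop characteristic equation is s² + (1.6 + 0.95·5.8)s + 0.95·25.5 = 0.
That is s² + 7.11s + 24.22 = 0, so ω_n = 4.922 rad/s and ζ = 7.11/(2·4.922) = 0.7223.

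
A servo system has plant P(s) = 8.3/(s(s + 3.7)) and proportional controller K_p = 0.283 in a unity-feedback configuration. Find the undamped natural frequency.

ω_n = 1.53 rad/s

1 + K_p·P(s) = 0 gives s² + 3.7s + 2.349 = 0.
So ω_n² = 2.349 ⇒ ω_n = 1.533 rad/s, and ζ = 3.7/(2ω_n) = 1.21.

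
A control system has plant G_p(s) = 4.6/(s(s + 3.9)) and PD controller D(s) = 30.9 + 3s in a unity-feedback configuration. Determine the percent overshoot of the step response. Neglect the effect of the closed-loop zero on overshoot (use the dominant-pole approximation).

Forward path: (30.9 + 3s)·4.6/(s(s+3.9)). The closed-loop characteristic equation is s² + (3.9 + 4.6·3)s + 4.6·30.9 = 0.
That is s² + 17.7s + 142.1 = 0, so ω_n = 11.92 rad/s and ζ = 17.7/(2·11.92) = 0.7423.
%OS = 100·exp(−πζ/√(1−ζ²)) = 3.08%.

3.08%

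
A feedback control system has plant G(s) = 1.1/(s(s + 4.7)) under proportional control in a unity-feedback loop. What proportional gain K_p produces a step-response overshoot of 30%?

From %OS = 100·exp(−πζ/√(1−ζ²)) = 30%, ζ = −ln(0.3)/√(π²+ln²(0.3)) = 0.3579.
Characteristic equation s² + 4.7s + 1.1K_p = 0 gives ζ = 4.7/(2√(1.1K_p)).
Setting ζ = 0.3579: √(1.1K_p) = 4.7/(2·0.3579) = 6.567, so K_p = 43.12/1.1 = 39.2.

K_p = 39.2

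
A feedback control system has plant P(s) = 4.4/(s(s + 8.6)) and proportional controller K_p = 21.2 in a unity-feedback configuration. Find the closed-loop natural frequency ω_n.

The closed-loop denominator is s(s+8.6) + 21.2·4.4 = s² + 8.6s + 93.28.
Matching s² + 2ζω_n s + ω_n²: ω_n = √93.28 = 9.658 rad/s and 2ζω_n = 8.6, so ζ = 8.6/(2·9.658) = 0.445.

ω_n = 9.66 rad/s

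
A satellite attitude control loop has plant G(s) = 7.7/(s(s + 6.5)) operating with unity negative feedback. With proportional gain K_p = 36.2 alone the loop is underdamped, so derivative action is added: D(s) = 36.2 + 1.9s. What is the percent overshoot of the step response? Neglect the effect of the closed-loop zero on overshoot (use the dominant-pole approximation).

Forward path: (36.2 + 1.9s)·7.7/(s(s+6.5)). The closed-loop characteristic equation is s² + (6.5 + 7.7·1.9)s + 7.7·36.2 = 0.
That is s² + 21.13s + 278.7 = 0, so ω_n = 16.7 rad/s and ζ = 21.13/(2·16.7) = 0.6328.
%OS = 100·exp(−πζ/√(1−ζ²)) = 7.67%.

7.67%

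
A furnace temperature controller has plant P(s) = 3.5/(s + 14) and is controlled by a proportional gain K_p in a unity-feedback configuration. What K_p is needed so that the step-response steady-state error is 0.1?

The loop is type 0, so e_ss(step) = 1/(1 + K_pos) with K_pos = K_p·P(0).
P(0) = 0.25. Require 1/(1 + K_p·0.25) = 0.1, so 1 + 0.25·K_p = 10.
K_p = (10 − 1)/0.25 = 36.

K_p = 36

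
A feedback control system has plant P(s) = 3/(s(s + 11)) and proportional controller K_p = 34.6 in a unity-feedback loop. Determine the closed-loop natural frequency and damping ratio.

ω_n = 10.2 rad/s, ζ = 0.54

1 + K_p·P(s) = 0 gives s² + 11s + 103.8 = 0.
Matching s² + 2ζω_n s + ω_n²: ω_n = √103.8 = 10.19 rad/s and 2ζω_n = 11, so ζ = 11/(2·10.19) = 0.54.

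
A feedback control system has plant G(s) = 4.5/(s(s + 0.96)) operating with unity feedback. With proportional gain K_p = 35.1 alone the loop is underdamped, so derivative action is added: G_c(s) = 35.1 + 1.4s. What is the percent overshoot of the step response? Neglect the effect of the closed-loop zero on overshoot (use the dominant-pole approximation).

Forward path: (35.1 + 1.4s)·4.5/(s(s+0.96)). The closed-loop characteristic equation is s² + (0.96 + 4.5·1.4)s + 4.5·35.1 = 0.
That is s² + 7.26s + 158 = 0, so ω_n = 12.57 rad/s and ζ = 7.26/(2·12.57) = 0.2888.
%OS = 100·exp(−πζ/√(1−ζ²)) = 38.8%.

38.8%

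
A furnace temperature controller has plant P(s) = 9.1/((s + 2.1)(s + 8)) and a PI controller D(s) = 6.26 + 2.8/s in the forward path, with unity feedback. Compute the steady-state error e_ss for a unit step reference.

0

The open loop D(s)P(s) has a pole at the origin (type 1), so the static position error constant is infinite and e_ss = 1/(1+∞) = 0.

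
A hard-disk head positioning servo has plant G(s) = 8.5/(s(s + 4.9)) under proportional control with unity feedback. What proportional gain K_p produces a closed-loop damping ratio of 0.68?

Closed-loop characteristic equation: s² + 4.9s + K_p·8.5 = 0.
So ω_n = √(8.5K_p) and 2ζω_n = 4.9, giving ζ = 4.9/(2√(8.5K_p)).
Setting ζ = 0.68: √(8.5K_p) = 4.9/(2·0.68) = 3.603, so K_p = 12.98/8.5 = 1.53.

K_p = 1.53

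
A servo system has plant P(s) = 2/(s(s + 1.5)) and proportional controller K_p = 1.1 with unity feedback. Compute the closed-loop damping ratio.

ζ = 0.506

With unity feedback the closed-loop characteristic equation is s² + 1.5s + 1.1·2 = s² + 1.5s + 2.2 = 0.
So ω_n² = 2.2 ⇒ ω_n = 1.483 rad/s, and ζ = 1.5/(2ω_n) = 0.506.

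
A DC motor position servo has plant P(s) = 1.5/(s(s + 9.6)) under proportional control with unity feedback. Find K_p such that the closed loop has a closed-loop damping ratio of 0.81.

Closed-loop characteristic equation: s² + 9.6s + K_p·1.5 = 0.
So ω_n = √(1.5K_p) and 2ζω_n = 9.6, giving ζ = 9.6/(2√(1.5K_p)).
Setting ζ = 0.81: √(1.5K_p) = 9.6/(2·0.81) = 5.926, so K_p = 35.12/1.5 = 23.4.

K_p = 23.4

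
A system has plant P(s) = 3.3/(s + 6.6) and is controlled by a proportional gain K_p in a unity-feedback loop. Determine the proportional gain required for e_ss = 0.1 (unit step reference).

K_p = 18

Steady-state error for a unit step on this type-0 loop is 1/(1 + K_p·P(0)).
P(0) = 0.5. Require 1/(1 + K_p·0.5) = 0.1, so 1 + 0.5·K_p = 10.
K_p = (10 − 1)/0.5 = 18.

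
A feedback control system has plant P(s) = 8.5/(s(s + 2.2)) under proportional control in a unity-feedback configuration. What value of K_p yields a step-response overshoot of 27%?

From %OS = 100·exp(−πζ/√(1−ζ²)) = 27%, ζ = −ln(0.27)/√(π²+ln²(0.27)) = 0.3847.
Characteristic equation s² + 2.2s + 8.5K_p = 0 gives ζ = 2.2/(2√(8.5K_p)).
Setting ζ = 0.3847: √(8.5K_p) = 2.2/(2·0.3847) = 2.859, so K_p = 8.176/8.5 = 0.962.

K_p = 0.962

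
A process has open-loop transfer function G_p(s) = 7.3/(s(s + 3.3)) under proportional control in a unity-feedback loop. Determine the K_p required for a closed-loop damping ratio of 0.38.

Closed-loop characteristic equation: s² + 3.3s + K_p·7.3 = 0.
So ω_n = √(7.3K_p) and 2ζω_n = 3.3, giving ζ = 3.3/(2√(7.3K_p)).
Setting ζ = 0.38: √(7.3K_p) = 3.3/(2·0.38) = 4.342, so K_p = 18.85/7.3 = 2.58.

K_p = 2.58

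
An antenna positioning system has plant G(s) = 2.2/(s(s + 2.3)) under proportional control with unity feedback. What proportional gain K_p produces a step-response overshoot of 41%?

K_p = 8.06

From %OS = 100·exp(−πζ/√(1−ζ²)) = 41%, ζ = −ln(0.41)/√(π²+ln²(0.41)) = 0.273.
Characteristic equation s² + 2.3s + 2.2K_p = 0 gives ζ = 2.3/(2√(2.2K_p)).
Setting ζ = 0.273: √(2.2K_p) = 2.3/(2·0.273) = 4.212, so K_p = 17.74/2.2 = 8.06.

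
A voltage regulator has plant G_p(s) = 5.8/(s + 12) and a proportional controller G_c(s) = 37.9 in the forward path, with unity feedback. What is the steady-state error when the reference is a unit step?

0.0518

The loop is type 0. Static position error constant K_pos = G_c(0)·G_p(0) = 37.9·0.4833 = 18.32.
Steady-state error to a unit step: e_ss = 1/(1+K_pos) = 1/19.32 = 0.0518.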